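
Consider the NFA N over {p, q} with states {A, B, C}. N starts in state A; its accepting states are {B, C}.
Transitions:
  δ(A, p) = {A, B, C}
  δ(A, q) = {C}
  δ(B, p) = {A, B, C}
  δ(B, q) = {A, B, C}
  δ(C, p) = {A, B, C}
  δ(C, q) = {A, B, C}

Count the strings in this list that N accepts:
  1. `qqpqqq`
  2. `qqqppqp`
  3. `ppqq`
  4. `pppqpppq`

4

`qqpqqq`: accepted
`qqqppqp`: accepted
`ppqq`: accepted
`pppqpppq`: accepted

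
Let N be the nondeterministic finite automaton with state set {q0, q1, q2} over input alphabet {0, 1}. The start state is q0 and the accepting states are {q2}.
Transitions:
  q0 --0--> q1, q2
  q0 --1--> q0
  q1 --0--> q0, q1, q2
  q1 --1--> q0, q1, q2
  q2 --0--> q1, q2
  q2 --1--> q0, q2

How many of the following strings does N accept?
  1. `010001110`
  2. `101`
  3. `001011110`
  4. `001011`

`010001110`: accepted
`101`: accepted
`001011110`: accepted
`001011`: accepted

4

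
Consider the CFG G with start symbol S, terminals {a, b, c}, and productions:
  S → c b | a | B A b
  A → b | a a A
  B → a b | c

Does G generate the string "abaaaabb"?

yes

S ⇒ BAb ⇒ abAb ⇒ abaaAb ⇒ abaaaaAb ⇒ abaaaabb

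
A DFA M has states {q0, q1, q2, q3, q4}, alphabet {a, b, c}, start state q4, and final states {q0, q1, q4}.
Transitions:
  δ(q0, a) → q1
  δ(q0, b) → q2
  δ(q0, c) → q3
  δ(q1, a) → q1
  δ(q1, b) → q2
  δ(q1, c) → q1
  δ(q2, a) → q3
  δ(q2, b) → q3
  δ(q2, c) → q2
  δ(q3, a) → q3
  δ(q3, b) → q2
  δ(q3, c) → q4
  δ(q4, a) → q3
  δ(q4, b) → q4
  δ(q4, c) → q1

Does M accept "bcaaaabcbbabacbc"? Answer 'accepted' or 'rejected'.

accepted

q4 --b--> q4
q4 --c--> q1
q1 --a--> q1
q1 --a--> q1
q1 --a--> q1
q1 --a--> q1
q1 --b--> q2
q2 --c--> q2
q2 --b--> q3
q3 --b--> q2
q2 --a--> q3
q3 --b--> q2
q2 --a--> q3
q3 --c--> q4
q4 --b--> q4
q4 --c--> q1
End in state q1, which is an accepting state.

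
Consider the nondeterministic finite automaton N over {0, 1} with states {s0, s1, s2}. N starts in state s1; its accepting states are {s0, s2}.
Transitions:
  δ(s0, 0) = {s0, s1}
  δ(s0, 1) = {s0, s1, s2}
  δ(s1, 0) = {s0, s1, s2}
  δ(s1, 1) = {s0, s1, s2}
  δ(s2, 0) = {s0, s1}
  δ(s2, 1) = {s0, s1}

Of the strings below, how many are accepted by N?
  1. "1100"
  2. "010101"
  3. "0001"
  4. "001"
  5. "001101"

5

"1100": accepted
"010101": accepted
"0001": accepted
"001": accepted
"001101": accepted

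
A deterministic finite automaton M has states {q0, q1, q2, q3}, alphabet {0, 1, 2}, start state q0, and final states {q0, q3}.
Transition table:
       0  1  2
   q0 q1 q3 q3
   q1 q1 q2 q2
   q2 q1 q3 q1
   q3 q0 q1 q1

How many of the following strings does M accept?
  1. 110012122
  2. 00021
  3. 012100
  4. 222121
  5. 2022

110012122: rejected
00021: accepted
012100: rejected
222121: rejected
2022: rejected

1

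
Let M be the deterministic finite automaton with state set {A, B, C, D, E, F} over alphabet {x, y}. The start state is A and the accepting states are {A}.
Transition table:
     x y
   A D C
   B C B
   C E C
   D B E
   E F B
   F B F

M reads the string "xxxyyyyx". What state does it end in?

A --x--> D
D --x--> B
B --x--> C
C --y--> C
C --y--> C
C --y--> C
C --y--> C
C --x--> E

E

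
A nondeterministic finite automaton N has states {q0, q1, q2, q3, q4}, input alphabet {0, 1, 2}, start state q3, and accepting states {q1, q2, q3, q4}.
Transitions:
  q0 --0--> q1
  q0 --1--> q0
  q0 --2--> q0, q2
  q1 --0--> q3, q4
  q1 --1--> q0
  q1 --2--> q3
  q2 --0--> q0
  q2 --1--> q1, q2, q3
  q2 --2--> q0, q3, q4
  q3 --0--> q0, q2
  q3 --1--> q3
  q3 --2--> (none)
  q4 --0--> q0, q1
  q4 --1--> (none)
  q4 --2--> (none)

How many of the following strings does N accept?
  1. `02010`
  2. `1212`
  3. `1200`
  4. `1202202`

`02010`: accepted
`1212`: rejected
`1200`: rejected
`1202202`: rejected

1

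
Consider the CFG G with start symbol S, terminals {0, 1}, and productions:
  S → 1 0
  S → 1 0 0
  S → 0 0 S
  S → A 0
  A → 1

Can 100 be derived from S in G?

S ⇒ 100

yes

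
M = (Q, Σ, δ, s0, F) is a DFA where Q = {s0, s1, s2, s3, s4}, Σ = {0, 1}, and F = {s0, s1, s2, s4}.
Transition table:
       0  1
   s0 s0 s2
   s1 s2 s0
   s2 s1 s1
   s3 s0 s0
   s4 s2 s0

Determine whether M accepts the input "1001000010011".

s0 --1--> s2
s2 --0--> s1
s1 --0--> s2
s2 --1--> s1
s1 --0--> s2
s2 --0--> s1
s1 --0--> s2
s2 --0--> s1
s1 --1--> s0
s0 --0--> s0
s0 --0--> s0
s0 --1--> s2
s2 --1--> s1
End in state s1, which is an accepting state.

accepted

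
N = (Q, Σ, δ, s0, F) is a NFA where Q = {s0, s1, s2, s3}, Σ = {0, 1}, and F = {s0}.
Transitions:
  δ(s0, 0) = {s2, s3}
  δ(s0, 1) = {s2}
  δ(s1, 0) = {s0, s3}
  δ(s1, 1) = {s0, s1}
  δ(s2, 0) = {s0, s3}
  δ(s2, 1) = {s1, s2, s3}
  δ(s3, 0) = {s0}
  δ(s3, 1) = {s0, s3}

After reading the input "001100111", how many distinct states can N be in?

4

Start: {s0}
read 0: {s2, s3}
read 0: {s0, s3}
read 1: {s0, s2, s3}
read 1: {s0, s1, s2, s3}
read 0: {s0, s2, s3}
read 0: {s0, s2, s3}
read 1: {s0, s1, s2, s3}
read 1: {s0, s1, s2, s3}
read 1: {s0, s1, s2, s3}
Final reachable set {s0, s1, s2, s3} has 4 states.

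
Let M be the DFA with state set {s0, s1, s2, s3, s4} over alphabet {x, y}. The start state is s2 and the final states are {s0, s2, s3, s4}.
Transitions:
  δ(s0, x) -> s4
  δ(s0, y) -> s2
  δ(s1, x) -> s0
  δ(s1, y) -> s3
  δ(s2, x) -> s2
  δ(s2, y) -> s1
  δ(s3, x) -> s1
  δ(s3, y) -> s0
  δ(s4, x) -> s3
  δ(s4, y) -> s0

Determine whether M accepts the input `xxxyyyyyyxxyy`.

s2 --x--> s2
s2 --x--> s2
s2 --x--> s2
s2 --y--> s1
s1 --y--> s3
s3 --y--> s0
s0 --y--> s2
s2 --y--> s1
s1 --y--> s3
s3 --x--> s1
s1 --x--> s0
s0 --y--> s2
s2 --y--> s1
End in state s1, which is not an accepting state.

rejected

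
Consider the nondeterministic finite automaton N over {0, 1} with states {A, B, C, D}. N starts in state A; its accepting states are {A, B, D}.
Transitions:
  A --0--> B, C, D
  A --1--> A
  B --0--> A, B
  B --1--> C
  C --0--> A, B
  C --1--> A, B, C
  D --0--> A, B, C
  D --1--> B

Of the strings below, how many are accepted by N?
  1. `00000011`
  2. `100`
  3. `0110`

`00000011`: accepted
`100`: accepted
`0110`: accepted

3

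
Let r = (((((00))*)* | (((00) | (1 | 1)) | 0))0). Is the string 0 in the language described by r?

yes

Split as ε·0: ((((00))*)*|(((00)|(1|1))|0)) matches ε and 0 matches 0.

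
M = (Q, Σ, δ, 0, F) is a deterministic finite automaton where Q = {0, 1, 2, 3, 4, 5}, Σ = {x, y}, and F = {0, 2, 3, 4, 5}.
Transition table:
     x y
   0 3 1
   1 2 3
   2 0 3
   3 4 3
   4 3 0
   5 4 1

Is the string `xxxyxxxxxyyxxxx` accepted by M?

accepted

0 --x--> 3
3 --x--> 4
4 --x--> 3
3 --y--> 3
3 --x--> 4
4 --x--> 3
3 --x--> 4
4 --x--> 3
3 --x--> 4
4 --y--> 0
0 --y--> 1
1 --x--> 2
2 --x--> 0
0 --x--> 3
3 --x--> 4
End in state 4, which is an accepting state.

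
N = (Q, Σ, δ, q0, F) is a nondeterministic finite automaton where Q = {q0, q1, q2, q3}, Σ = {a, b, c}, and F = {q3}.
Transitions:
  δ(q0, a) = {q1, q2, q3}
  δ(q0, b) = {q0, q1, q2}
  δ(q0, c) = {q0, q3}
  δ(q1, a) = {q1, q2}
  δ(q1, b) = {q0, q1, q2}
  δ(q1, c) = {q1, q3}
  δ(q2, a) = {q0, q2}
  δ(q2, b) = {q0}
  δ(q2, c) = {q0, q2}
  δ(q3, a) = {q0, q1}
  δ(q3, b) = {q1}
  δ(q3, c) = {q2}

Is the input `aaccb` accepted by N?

Start: {q0}
read a: {q1, q2, q3}
read a: {q0, q1, q2}
read c: {q0, q1, q2, q3}
read c: {q0, q1, q2, q3}
read b: {q0, q1, q2}
Reachable ∩ accepting = {} — empty.

rejected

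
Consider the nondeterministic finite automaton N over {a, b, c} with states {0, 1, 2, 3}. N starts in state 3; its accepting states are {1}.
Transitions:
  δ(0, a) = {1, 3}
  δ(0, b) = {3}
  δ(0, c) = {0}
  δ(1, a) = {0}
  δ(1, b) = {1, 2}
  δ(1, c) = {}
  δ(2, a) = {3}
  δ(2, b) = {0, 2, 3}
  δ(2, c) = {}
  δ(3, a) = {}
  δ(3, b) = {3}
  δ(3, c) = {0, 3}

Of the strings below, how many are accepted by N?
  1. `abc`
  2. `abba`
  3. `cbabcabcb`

`abc`: rejected
`abba`: rejected
`cbabcabcb`: rejected

0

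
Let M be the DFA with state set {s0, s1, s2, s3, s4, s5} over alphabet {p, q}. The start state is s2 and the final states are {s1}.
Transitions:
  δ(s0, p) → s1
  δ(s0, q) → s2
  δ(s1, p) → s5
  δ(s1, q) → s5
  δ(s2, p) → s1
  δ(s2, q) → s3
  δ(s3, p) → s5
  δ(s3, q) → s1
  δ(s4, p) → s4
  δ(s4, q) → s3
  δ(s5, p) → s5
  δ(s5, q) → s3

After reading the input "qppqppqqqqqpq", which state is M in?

s3

s2 --q--> s3
s3 --p--> s5
s5 --p--> s5
s5 --q--> s3
s3 --p--> s5
s5 --p--> s5
s5 --q--> s3
s3 --q--> s1
s1 --q--> s5
s5 --q--> s3
s3 --q--> s1
s1 --p--> s5
s5 --q--> s3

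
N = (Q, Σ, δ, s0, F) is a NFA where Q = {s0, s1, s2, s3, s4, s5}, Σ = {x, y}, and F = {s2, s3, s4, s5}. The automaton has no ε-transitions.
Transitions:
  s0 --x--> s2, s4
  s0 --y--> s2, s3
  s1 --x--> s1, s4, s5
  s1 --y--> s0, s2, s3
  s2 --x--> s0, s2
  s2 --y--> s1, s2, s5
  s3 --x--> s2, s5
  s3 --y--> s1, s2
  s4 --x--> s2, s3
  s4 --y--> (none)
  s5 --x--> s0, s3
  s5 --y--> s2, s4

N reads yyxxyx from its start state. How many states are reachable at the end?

6

Start: {s0}
read y: {s2, s3}
read y: {s1, s2, s5}
read x: {s0, s1, s2, s3, s4, s5}
read x: {s0, s1, s2, s3, s4, s5}
read y: {s0, s1, s2, s3, s4, s5}
read x: {s0, s1, s2, s3, s4, s5}
Final reachable set {s0, s1, s2, s3, s4, s5} has 6 states.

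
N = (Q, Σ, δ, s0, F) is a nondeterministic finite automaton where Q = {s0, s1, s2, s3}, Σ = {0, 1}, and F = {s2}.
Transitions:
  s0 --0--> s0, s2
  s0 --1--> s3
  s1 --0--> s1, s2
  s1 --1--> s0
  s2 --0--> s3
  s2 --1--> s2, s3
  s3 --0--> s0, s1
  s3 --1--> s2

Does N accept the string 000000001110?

Start: {s0}
read 0: {s0, s2}
read 0: {s0, s2, s3}
read 0: {s0, s1, s2, s3}
read 0: {s0, s1, s2, s3}
read 0: {s0, s1, s2, s3}
read 0: {s0, s1, s2, s3}
read 0: {s0, s1, s2, s3}
read 0: {s0, s1, s2, s3}
read 1: {s0, s2, s3}
read 1: {s2, s3}
read 1: {s2, s3}
read 0: {s0, s1, s3}
Reachable ∩ accepting = {} — empty.

rejected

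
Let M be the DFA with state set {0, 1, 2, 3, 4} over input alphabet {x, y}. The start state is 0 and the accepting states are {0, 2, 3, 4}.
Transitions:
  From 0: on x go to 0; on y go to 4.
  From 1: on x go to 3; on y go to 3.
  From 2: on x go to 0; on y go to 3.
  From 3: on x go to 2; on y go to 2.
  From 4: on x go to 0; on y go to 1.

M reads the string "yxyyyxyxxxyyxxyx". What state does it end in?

2

0 --y--> 4
4 --x--> 0
0 --y--> 4
4 --y--> 1
1 --y--> 3
3 --x--> 2
2 --y--> 3
3 --x--> 2
2 --x--> 0
0 --x--> 0
0 --y--> 4
4 --y--> 1
1 --x--> 3
3 --x--> 2
2 --y--> 3
3 --x--> 2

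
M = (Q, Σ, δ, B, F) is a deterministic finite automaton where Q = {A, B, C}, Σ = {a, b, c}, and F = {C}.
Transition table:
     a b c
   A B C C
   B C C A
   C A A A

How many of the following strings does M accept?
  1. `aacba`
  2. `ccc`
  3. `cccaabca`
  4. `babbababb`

0

`aacba`: rejected
`ccc`: rejected
`cccaabca`: rejected
`babbababb`: rejected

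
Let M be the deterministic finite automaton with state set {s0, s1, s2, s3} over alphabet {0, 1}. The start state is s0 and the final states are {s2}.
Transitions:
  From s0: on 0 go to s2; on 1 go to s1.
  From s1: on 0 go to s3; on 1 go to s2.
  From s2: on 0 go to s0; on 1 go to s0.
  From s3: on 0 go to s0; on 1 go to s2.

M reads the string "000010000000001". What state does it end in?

s0 --0--> s2
s2 --0--> s0
s0 --0--> s2
s2 --0--> s0
s0 --1--> s1
s1 --0--> s3
s3 --0--> s0
s0 --0--> s2
s2 --0--> s0
s0 --0--> s2
s2 --0--> s0
s0 --0--> s2
s2 --0--> s0
s0 --0--> s2
s2 --1--> s0

s0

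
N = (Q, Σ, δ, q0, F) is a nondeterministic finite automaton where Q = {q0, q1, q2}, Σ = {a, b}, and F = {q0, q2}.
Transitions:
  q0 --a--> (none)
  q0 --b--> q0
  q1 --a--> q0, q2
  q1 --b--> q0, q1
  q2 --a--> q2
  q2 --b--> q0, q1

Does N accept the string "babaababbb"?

rejected

Start: {q0}
read b: {q0}
read a: {}
The reachable set is empty and stays empty for the remaining 8 symbols.
Reachable ∩ accepting = {} — empty.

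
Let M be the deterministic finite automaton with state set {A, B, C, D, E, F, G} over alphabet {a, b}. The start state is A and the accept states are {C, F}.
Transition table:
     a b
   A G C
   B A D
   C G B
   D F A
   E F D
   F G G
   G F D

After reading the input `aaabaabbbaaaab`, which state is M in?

G

A --a--> G
G --a--> F
F --a--> G
G --b--> D
D --a--> F
F --a--> G
G --b--> D
D --b--> A
A --b--> C
C --a--> G
G --a--> F
F --a--> G
G --a--> F
F --b--> G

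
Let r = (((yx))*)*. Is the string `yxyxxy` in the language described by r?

yxyxxy cannot be split into zero or more pieces each matching ((yx))*.

no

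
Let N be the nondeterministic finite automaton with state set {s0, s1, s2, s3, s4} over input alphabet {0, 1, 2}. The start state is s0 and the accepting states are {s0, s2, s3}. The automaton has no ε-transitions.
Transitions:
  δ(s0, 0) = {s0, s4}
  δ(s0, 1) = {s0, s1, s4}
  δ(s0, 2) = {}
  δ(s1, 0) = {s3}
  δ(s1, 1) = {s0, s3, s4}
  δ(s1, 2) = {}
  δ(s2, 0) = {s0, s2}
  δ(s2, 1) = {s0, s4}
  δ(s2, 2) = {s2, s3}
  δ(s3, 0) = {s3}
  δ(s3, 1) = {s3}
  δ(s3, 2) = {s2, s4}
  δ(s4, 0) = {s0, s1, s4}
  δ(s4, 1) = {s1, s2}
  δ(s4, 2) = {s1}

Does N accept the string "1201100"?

Start: {s0}
read 1: {s0, s1, s4}
read 2: {s1}
read 0: {s3}
read 1: {s3}
read 1: {s3}
read 0: {s3}
read 0: {s3}
Reachable ∩ accepting = {s3} — nonempty.

accepted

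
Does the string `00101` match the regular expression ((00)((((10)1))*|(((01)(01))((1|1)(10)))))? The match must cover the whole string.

Split as 00·101: (00) matches 00 and ((((10)1))*|(((01)(01))((1|1)(10)))) matches 101.

yes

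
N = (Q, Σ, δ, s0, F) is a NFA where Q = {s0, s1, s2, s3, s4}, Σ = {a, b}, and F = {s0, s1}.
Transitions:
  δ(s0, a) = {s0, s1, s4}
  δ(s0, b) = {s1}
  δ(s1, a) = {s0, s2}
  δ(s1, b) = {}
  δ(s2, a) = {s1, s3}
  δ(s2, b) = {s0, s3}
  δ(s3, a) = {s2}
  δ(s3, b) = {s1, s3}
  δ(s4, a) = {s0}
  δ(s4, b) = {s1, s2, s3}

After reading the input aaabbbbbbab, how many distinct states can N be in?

Start: {s0}
read a: {s0, s1, s4}
read a: {s0, s1, s2, s4}
read a: {s0, s1, s2, s3, s4}
read b: {s0, s1, s2, s3}
read b: {s0, s1, s3}
read b: {s1, s3}
read b: {s1, s3}
read b: {s1, s3}
read b: {s1, s3}
read a: {s0, s2}
read b: {s0, s1, s3}
Final reachable set {s0, s1, s3} has 3 states.

3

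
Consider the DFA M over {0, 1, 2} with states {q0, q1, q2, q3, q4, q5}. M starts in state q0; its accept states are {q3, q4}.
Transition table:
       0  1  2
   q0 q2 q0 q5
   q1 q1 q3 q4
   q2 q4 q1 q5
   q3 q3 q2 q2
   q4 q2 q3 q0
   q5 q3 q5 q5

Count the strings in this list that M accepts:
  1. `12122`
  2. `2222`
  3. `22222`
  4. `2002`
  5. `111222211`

`12122`: rejected
`2222`: rejected
`22222`: rejected
`2002`: rejected
`111222211`: rejected

0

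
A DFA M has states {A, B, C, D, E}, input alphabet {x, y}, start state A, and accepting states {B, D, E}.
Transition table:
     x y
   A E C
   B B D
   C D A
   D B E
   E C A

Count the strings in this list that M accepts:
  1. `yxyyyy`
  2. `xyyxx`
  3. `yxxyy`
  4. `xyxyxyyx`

3

`yxyyyy`: rejected
`xyyxx`: accepted
`yxxyy`: accepted
`xyxyxyyx`: accepted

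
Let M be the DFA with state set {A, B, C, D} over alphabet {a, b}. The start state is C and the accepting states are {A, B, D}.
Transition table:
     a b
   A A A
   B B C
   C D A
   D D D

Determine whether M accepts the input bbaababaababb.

accepted

C --b--> A
A --b--> A
A --a--> A
A --a--> A
A --b--> A
A --a--> A
A --b--> A
A --a--> A
A --a--> A
A --b--> A
A --a--> A
A --b--> A
A --b--> A
End in state A, which is an accepting state.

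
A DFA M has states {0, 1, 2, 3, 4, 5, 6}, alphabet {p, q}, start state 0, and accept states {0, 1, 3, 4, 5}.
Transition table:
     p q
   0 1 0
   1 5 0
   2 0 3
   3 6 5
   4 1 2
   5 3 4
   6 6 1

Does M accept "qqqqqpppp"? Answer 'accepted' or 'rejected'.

rejected

0 --q--> 0
0 --q--> 0
0 --q--> 0
0 --q--> 0
0 --q--> 0
0 --p--> 1
1 --p--> 5
5 --p--> 3
3 --p--> 6
End in state 6, which is not an accepting state.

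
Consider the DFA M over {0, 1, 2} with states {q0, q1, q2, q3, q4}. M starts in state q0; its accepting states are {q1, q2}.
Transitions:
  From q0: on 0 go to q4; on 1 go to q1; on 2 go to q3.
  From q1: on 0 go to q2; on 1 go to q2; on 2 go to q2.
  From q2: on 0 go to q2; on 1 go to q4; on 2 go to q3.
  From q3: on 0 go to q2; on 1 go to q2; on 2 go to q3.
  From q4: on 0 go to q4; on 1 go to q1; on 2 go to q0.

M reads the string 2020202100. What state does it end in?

q2

q0 --2--> q3
q3 --0--> q2
q2 --2--> q3
q3 --0--> q2
q2 --2--> q3
q3 --0--> q2
q2 --2--> q3
q3 --1--> q2
q2 --0--> q2
q2 --0--> q2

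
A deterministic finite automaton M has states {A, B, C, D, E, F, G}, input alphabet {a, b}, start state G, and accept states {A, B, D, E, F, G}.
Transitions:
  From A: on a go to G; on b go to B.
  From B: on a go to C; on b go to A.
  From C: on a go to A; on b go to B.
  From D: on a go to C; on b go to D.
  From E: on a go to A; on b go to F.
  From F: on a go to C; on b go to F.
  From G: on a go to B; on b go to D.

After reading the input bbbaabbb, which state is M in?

G --b--> D
D --b--> D
D --b--> D
D --a--> C
C --a--> A
A --b--> B
B --b--> A
A --b--> B

B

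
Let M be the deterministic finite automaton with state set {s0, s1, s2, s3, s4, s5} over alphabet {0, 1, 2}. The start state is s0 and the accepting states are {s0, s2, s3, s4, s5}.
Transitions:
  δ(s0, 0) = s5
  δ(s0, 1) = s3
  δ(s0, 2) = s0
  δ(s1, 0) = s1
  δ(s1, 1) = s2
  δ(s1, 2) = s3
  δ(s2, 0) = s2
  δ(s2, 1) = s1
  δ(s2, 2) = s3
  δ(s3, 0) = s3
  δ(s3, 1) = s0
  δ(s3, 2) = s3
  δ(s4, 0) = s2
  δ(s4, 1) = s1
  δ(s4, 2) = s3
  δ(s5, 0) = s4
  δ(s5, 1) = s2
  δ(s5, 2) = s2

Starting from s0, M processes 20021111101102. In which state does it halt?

s0 --2--> s0
s0 --0--> s5
s5 --0--> s4
s4 --2--> s3
s3 --1--> s0
s0 --1--> s3
s3 --1--> s0
s0 --1--> s3
s3 --1--> s0
s0 --0--> s5
s5 --1--> s2
s2 --1--> s1
s1 --0--> s1
s1 --2--> s3

s3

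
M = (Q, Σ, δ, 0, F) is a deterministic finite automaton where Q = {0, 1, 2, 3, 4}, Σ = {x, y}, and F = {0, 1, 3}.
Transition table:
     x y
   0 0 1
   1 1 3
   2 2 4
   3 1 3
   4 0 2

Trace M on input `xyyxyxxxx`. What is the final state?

1

0 --x--> 0
0 --y--> 1
1 --y--> 3
3 --x--> 1
1 --y--> 3
3 --x--> 1
1 --x--> 1
1 --x--> 1
1 --x--> 1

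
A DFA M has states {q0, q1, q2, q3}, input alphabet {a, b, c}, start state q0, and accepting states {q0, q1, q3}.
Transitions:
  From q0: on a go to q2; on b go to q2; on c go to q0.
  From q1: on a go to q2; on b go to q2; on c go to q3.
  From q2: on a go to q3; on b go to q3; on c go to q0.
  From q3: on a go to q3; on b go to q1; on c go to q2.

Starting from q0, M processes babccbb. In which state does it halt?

q0 --b--> q2
q2 --a--> q3
q3 --b--> q1
q1 --c--> q3
q3 --c--> q2
q2 --b--> q3
q3 --b--> q1

q1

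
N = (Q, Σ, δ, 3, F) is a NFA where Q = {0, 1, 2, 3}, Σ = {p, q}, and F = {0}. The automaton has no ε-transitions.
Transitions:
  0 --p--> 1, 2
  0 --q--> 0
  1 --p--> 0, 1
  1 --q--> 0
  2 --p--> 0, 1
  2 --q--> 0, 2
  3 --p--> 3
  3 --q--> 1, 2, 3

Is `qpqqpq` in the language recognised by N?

Start: {3}
read q: {1, 2, 3}
read p: {0, 1, 3}
read q: {0, 1, 2, 3}
read q: {0, 1, 2, 3}
read p: {0, 1, 2, 3}
read q: {0, 1, 2, 3}
Reachable ∩ accepting = {0} — nonempty.

accepted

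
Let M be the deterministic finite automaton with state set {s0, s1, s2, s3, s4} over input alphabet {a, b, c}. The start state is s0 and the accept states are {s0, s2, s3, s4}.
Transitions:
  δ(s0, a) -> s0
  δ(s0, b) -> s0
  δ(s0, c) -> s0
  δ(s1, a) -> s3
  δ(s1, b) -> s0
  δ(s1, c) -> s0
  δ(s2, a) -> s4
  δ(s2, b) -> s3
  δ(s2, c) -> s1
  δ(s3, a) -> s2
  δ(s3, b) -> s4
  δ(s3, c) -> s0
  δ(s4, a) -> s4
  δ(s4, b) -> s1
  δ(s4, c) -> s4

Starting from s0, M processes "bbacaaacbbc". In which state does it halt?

s0

s0 --b--> s0
s0 --b--> s0
s0 --a--> s0
s0 --c--> s0
s0 --a--> s0
s0 --a--> s0
s0 --a--> s0
s0 --c--> s0
s0 --b--> s0
s0 --b--> s0
s0 --c--> s0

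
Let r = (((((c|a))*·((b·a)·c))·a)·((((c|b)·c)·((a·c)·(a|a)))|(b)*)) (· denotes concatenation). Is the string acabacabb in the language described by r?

Split as acabaca·bb: ((((c|a))*·((b·a)·c))·a) matches acabaca and ((((c|b)·c)·((a·c)·(a|a)))|(b)*) matches bb.

yes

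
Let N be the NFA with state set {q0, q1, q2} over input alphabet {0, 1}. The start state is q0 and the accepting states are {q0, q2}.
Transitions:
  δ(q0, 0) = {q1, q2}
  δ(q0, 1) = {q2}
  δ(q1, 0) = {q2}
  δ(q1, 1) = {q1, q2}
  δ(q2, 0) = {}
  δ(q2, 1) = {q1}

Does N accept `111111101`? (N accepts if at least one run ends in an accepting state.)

rejected

Start: {q0}
read 1: {q2}
read 1: {q1}
read 1: {q1, q2}
read 1: {q1, q2}
read 1: {q1, q2}
read 1: {q1, q2}
read 1: {q1, q2}
read 0: {q2}
read 1: {q1}
Reachable ∩ accepting = {} — empty.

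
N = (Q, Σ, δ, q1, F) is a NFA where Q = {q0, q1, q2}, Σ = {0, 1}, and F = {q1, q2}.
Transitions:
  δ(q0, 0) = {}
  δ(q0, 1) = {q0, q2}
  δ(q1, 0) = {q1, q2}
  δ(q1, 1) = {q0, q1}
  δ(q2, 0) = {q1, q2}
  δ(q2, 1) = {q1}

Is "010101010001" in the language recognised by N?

accepted

Start: {q1}
read 0: {q1, q2}
read 1: {q0, q1}
read 0: {q1, q2}
read 1: {q0, q1}
read 0: {q1, q2}
read 1: {q0, q1}
read 0: {q1, q2}
read 1: {q0, q1}
read 0: {q1, q2}
read 0: {q1, q2}
read 0: {q1, q2}
read 1: {q0, q1}
Reachable ∩ accepting = {q1} — nonempty.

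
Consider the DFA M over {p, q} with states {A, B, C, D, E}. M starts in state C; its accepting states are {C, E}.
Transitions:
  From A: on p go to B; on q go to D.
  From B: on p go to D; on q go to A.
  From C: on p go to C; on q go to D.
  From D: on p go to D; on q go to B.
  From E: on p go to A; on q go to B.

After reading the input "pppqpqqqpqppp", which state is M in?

D

C --p--> C
C --p--> C
C --p--> C
C --q--> D
D --p--> D
D --q--> B
B --q--> A
A --q--> D
D --p--> D
D --q--> B
B --p--> D
D --p--> D
D --p--> D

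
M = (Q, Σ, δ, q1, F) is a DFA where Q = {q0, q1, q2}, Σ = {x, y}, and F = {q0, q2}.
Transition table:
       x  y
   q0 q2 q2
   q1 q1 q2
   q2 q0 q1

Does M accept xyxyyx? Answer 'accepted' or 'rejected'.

rejected

q1 --x--> q1
q1 --y--> q2
q2 --x--> q0
q0 --y--> q2
q2 --y--> q1
q1 --x--> q1
End in state q1, which is not an accepting state.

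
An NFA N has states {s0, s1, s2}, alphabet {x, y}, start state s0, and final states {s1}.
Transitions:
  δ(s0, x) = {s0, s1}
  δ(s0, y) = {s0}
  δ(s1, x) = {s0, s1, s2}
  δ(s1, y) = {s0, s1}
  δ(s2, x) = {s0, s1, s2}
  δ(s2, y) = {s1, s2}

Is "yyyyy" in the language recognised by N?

rejected

Start: {s0}
read y: {s0}
read y: {s0}
read y: {s0}
read y: {s0}
read y: {s0}
Reachable ∩ accepting = {} — empty.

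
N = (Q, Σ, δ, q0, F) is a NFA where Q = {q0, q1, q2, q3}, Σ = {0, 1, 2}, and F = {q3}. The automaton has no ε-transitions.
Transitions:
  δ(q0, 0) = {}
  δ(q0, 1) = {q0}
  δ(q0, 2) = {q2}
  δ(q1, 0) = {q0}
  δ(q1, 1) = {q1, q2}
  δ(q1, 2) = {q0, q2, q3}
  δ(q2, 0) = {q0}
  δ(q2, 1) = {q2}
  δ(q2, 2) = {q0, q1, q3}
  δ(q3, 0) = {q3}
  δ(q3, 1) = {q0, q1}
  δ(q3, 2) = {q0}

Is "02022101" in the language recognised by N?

Start: {q0}
read 0: {}
The reachable set is empty and stays empty for the remaining 7 symbols.
Reachable ∩ accepting = {} — empty.

rejected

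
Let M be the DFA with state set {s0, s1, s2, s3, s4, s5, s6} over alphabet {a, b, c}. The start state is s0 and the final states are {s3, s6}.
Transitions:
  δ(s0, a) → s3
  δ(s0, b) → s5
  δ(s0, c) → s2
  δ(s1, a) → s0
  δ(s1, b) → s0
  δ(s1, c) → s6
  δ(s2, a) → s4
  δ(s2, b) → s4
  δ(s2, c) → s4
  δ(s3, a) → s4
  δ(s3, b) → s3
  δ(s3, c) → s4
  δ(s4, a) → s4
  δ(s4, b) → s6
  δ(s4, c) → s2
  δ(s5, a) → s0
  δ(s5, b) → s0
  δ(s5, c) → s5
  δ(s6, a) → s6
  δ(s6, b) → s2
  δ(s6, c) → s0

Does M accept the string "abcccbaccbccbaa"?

s0 --a--> s3
s3 --b--> s3
s3 --c--> s4
s4 --c--> s2
s2 --c--> s4
s4 --b--> s6
s6 --a--> s6
s6 --c--> s0
s0 --c--> s2
s2 --b--> s4
s4 --c--> s2
s2 --c--> s4
s4 --b--> s6
s6 --a--> s6
s6 --a--> s6
End in state s6, which is an accepting state.

accepted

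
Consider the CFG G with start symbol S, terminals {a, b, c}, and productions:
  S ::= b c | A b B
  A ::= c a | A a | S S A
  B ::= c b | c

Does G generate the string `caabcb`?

yes

S ⇒ AbB ⇒ AabB ⇒ caabB ⇒ caabcb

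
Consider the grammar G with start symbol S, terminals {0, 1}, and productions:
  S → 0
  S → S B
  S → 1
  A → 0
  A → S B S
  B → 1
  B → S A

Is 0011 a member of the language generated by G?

no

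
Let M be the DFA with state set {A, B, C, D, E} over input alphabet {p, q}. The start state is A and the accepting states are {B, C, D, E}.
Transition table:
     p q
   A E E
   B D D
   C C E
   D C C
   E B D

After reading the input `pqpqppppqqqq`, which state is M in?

E

A --p--> E
E --q--> D
D --p--> C
C --q--> E
E --p--> B
B --p--> D
D --p--> C
C --p--> C
C --q--> E
E --q--> D
D --q--> C
C --q--> E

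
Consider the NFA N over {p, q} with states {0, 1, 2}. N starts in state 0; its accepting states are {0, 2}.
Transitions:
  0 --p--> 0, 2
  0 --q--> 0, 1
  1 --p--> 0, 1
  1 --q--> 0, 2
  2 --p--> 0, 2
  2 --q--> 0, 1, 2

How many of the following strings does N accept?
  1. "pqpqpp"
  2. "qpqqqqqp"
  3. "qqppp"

"pqpqpp": accepted
"qpqqqqqp": accepted
"qqppp": accepted

3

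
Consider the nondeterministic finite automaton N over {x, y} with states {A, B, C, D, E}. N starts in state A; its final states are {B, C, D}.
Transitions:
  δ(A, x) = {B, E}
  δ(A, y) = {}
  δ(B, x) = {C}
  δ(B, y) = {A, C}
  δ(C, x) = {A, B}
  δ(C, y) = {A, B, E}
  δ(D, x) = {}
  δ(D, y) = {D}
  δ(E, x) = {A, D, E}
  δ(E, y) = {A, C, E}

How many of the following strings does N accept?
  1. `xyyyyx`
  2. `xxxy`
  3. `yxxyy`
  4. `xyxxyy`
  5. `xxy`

4

`xyyyyx`: accepted
`xxxy`: accepted
`yxxyy`: rejected
`xyxxyy`: accepted
`xxy`: accepted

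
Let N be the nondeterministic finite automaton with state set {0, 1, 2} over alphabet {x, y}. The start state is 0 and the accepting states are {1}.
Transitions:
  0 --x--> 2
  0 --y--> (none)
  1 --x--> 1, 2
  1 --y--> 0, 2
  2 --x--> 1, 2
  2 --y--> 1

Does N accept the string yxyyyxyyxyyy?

Start: {0}
read y: {}
The reachable set is empty and stays empty for the remaining 11 symbols.
Reachable ∩ accepting = {} — empty.

rejected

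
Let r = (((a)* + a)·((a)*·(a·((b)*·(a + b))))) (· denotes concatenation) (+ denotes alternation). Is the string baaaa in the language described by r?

No split of baaaa into u·v has ((a)*+a) matching u and ((a)*·(a·((b)*·(a+b)))) matching v.

no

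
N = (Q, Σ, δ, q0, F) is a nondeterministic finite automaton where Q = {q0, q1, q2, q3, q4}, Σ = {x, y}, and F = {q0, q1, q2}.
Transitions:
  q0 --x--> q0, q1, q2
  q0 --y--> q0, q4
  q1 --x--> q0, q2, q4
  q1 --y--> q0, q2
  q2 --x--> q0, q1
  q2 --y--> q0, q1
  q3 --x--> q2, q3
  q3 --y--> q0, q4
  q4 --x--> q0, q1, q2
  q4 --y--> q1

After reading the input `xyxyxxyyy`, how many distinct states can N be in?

4

Start: {q0}
read x: {q0, q1, q2}
read y: {q0, q1, q2, q4}
read x: {q0, q1, q2, q4}
read y: {q0, q1, q2, q4}
read x: {q0, q1, q2, q4}
read x: {q0, q1, q2, q4}
read y: {q0, q1, q2, q4}
read y: {q0, q1, q2, q4}
read y: {q0, q1, q2, q4}
Final reachable set {q0, q1, q2, q4} has 4 states.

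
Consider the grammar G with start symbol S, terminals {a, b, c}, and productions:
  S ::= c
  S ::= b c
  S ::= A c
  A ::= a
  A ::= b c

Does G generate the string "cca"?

no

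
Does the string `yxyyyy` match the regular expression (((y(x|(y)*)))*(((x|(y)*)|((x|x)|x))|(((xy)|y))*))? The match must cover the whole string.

yes

Split as ε·yxyyyy: ((y(x|(y)*)))* matches ε and (((x|(y)*)|((x|x)|x))|(((xy)|y))*) matches yxyyyy.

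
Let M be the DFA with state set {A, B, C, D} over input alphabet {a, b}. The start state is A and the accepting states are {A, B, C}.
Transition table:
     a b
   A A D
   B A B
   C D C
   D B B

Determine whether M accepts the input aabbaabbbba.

A --a--> A
A --a--> A
A --b--> D
D --b--> B
B --a--> A
A --a--> A
A --b--> D
D --b--> B
B --b--> B
B --b--> B
B --a--> A
End in state A, which is an accepting state.

accepted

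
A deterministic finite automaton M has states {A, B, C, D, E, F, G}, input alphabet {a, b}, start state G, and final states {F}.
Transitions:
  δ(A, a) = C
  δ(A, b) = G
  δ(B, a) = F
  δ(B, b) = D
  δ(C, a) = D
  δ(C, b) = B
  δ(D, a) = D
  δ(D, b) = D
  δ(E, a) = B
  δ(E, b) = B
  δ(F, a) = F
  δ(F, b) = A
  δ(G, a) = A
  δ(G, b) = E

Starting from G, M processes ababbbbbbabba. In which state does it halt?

G --a--> A
A --b--> G
G --a--> A
A --b--> G
G --b--> E
E --b--> B
B --b--> D
D --b--> D
D --b--> D
D --a--> D
D --b--> D
D --b--> D
D --a--> D

D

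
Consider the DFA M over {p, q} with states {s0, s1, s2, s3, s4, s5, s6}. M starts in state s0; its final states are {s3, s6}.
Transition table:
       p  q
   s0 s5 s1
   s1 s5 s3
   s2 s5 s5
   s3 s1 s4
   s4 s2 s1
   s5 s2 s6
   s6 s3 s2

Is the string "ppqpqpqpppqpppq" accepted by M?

rejected

s0 --p--> s5
s5 --p--> s2
s2 --q--> s5
s5 --p--> s2
s2 --q--> s5
s5 --p--> s2
s2 --q--> s5
s5 --p--> s2
s2 --p--> s5
s5 --p--> s2
s2 --q--> s5
s5 --p--> s2
s2 --p--> s5
s5 --p--> s2
s2 --q--> s5
End in state s5, which is not an accepting state.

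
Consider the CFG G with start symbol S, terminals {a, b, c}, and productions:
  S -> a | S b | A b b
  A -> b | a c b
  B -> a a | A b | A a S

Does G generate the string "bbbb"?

S ⇒ Sb ⇒ Abbb ⇒ bbbb

yes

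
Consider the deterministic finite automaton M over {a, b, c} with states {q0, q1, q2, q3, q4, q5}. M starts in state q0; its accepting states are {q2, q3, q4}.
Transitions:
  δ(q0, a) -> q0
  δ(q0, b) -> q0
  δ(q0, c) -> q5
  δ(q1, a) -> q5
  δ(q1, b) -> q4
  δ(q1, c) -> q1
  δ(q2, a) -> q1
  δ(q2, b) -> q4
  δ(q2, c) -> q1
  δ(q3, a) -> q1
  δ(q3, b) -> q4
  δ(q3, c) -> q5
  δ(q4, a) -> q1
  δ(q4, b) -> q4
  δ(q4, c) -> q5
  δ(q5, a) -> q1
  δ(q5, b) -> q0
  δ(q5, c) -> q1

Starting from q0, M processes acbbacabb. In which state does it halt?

q0 --a--> q0
q0 --c--> q5
q5 --b--> q0
q0 --b--> q0
q0 --a--> q0
q0 --c--> q5
q5 --a--> q1
q1 --b--> q4
q4 --b--> q4

q4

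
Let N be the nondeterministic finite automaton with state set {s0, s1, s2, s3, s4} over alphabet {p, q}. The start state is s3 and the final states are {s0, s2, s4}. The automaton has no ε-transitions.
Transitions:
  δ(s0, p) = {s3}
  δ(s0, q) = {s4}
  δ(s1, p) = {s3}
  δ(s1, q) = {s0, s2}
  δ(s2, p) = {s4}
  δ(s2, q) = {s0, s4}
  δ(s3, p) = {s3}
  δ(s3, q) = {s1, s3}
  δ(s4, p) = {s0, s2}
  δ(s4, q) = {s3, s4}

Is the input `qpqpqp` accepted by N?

rejected

Start: {s3}
read q: {s1, s3}
read p: {s3}
read q: {s1, s3}
read p: {s3}
read q: {s1, s3}
read p: {s3}
Reachable ∩ accepting = {} — empty.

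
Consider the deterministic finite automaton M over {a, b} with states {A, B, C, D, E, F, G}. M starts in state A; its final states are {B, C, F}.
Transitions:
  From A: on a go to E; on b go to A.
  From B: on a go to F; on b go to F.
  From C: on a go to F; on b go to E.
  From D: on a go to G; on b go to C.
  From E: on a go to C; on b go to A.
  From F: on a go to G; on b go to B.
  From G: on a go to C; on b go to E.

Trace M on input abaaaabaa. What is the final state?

F

A --a--> E
E --b--> A
A --a--> E
E --a--> C
C --a--> F
F --a--> G
G --b--> E
E --a--> C
C --a--> F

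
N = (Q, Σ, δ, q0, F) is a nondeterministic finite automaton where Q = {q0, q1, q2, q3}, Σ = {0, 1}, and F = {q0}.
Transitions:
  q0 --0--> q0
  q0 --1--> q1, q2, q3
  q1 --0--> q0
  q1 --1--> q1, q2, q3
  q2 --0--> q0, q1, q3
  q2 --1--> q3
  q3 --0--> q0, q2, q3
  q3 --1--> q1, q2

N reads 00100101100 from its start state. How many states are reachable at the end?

Start: {q0}
read 0: {q0}
read 0: {q0}
read 1: {q1, q2, q3}
read 0: {q0, q1, q2, q3}
read 0: {q0, q1, q2, q3}
read 1: {q1, q2, q3}
read 0: {q0, q1, q2, q3}
read 1: {q1, q2, q3}
read 1: {q1, q2, q3}
read 0: {q0, q1, q2, q3}
read 0: {q0, q1, q2, q3}
Final reachable set {q0, q1, q2, q3} has 4 states.

4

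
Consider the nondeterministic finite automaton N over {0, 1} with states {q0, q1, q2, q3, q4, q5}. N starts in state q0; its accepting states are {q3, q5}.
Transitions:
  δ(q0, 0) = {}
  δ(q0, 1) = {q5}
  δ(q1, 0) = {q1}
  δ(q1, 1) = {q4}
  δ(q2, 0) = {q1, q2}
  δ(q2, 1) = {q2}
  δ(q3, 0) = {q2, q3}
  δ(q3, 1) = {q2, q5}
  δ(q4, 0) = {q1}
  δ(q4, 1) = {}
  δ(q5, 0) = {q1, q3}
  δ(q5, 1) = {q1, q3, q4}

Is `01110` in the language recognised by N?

Start: {q0}
read 0: {}
The reachable set is empty and stays empty for the remaining 4 symbols.
Reachable ∩ accepting = {} — empty.

rejected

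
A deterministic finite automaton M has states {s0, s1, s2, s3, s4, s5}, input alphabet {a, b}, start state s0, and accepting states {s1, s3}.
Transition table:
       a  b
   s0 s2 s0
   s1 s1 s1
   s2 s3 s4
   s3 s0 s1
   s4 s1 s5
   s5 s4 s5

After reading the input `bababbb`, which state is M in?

s1

s0 --b--> s0
s0 --a--> s2
s2 --b--> s4
s4 --a--> s1
s1 --b--> s1
s1 --b--> s1
s1 --b--> s1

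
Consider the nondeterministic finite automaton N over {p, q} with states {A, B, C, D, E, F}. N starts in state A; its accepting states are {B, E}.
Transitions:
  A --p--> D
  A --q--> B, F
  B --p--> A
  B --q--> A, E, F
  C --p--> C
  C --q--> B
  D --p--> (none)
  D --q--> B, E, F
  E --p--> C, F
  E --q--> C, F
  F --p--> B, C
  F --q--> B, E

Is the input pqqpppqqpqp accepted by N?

Start: {A}
read p: {D}
read q: {B, E, F}
read q: {A, B, C, E, F}
read p: {A, B, C, D, F}
read p: {A, B, C, D}
read p: {A, C, D}
read q: {B, E, F}
read q: {A, B, C, E, F}
read p: {A, B, C, D, F}
read q: {A, B, E, F}
read p: {A, B, C, D, F}
Reachable ∩ accepting = {B} — nonempty.

accepted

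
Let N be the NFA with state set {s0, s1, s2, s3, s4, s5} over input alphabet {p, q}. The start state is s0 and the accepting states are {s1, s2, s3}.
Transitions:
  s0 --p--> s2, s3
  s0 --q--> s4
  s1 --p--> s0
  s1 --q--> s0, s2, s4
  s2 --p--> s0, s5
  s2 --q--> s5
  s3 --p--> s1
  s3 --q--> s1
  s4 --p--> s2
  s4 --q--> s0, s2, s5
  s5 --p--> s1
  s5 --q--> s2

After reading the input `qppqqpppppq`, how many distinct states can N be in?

5

Start: {s0}
read q: {s4}
read p: {s2}
read p: {s0, s5}
read q: {s2, s4}
read q: {s0, s2, s5}
read p: {s0, s1, s2, s3, s5}
read p: {s0, s1, s2, s3, s5}
read p: {s0, s1, s2, s3, s5}
read p: {s0, s1, s2, s3, s5}
read p: {s0, s1, s2, s3, s5}
read q: {s0, s1, s2, s4, s5}
Final reachable set {s0, s1, s2, s4, s5} has 5 states.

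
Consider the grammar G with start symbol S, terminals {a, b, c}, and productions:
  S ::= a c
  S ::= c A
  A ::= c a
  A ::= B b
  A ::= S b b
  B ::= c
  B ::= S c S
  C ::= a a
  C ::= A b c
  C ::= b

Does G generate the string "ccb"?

yes

S ⇒ cA ⇒ cBb ⇒ ccb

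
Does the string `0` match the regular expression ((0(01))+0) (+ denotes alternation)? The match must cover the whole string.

The right alternative 0 matches 0.

yes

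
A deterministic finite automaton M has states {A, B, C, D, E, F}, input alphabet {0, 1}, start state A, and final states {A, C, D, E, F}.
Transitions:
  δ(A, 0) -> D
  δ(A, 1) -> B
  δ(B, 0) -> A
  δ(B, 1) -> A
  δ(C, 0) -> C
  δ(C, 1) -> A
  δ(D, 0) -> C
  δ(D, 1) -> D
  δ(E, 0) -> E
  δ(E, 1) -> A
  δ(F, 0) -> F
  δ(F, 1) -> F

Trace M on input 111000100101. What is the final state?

A --1--> B
B --1--> A
A --1--> B
B --0--> A
A --0--> D
D --0--> C
C --1--> A
A --0--> D
D --0--> C
C --1--> A
A --0--> D
D --1--> D

D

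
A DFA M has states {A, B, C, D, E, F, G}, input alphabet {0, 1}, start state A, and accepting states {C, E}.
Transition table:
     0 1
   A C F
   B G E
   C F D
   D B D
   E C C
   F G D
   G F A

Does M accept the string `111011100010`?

A --1--> F
F --1--> D
D --1--> D
D --0--> B
B --1--> E
E --1--> C
C --1--> D
D --0--> B
B --0--> G
G --0--> F
F --1--> D
D --0--> B
End in state B, which is not an accepting state.

rejected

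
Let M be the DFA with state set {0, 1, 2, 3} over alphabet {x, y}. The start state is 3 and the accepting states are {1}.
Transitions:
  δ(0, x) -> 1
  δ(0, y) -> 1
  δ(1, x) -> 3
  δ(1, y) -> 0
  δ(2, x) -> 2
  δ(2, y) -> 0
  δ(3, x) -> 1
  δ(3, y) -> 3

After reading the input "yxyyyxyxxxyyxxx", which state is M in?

3

3 --y--> 3
3 --x--> 1
1 --y--> 0
0 --y--> 1
1 --y--> 0
0 --x--> 1
1 --y--> 0
0 --x--> 1
1 --x--> 3
3 --x--> 1
1 --y--> 0
0 --y--> 1
1 --x--> 3
3 --x--> 1
1 --x--> 3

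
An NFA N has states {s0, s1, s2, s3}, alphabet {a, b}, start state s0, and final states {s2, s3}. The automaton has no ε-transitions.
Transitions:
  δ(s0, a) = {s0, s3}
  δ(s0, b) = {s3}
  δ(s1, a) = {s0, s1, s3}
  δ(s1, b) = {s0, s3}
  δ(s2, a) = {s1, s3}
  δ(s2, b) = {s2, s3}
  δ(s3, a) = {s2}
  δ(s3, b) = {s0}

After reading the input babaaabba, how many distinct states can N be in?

Start: {s0}
read b: {s3}
read a: {s2}
read b: {s2, s3}
read a: {s1, s2, s3}
read a: {s0, s1, s2, s3}
read a: {s0, s1, s2, s3}
read b: {s0, s2, s3}
read b: {s0, s2, s3}
read a: {s0, s1, s2, s3}
Final reachable set {s0, s1, s2, s3} has 4 states.

4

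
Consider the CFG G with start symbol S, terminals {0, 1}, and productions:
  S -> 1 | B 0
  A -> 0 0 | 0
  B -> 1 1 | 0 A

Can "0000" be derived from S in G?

yes

S ⇒ B0 ⇒ 0A0 ⇒ 0000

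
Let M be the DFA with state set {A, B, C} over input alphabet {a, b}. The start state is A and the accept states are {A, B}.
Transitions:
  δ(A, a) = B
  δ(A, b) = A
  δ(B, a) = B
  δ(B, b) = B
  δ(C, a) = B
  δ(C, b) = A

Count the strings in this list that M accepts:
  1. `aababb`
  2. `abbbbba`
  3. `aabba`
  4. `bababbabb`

4

`aababb`: accepted
`abbbbba`: accepted
`aabba`: accepted
`bababbabb`: accepted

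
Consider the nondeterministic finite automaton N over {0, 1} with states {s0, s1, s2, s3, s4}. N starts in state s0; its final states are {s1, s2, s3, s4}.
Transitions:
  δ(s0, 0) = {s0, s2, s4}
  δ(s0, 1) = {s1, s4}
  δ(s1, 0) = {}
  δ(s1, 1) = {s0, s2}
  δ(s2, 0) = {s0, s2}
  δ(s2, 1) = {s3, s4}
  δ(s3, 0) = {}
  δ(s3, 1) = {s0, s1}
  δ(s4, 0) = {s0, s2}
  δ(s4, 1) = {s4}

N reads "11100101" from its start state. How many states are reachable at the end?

Start: {s0}
read 1: {s1, s4}
read 1: {s0, s2, s4}
read 1: {s1, s3, s4}
read 0: {s0, s2}
read 0: {s0, s2, s4}
read 1: {s1, s3, s4}
read 0: {s0, s2}
read 1: {s1, s3, s4}
Final reachable set {s1, s3, s4} has 3 states.

3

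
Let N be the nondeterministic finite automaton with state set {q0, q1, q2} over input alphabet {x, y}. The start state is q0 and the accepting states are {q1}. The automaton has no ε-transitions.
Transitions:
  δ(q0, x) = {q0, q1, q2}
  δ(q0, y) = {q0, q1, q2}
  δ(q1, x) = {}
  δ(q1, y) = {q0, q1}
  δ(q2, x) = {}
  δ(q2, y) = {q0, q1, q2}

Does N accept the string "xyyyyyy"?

accepted

Start: {q0}
read x: {q0, q1, q2}
read y: {q0, q1, q2}
read y: {q0, q1, q2}
read y: {q0, q1, q2}
read y: {q0, q1, q2}
read y: {q0, q1, q2}
read y: {q0, q1, q2}
Reachable ∩ accepting = {q1} — nonempty.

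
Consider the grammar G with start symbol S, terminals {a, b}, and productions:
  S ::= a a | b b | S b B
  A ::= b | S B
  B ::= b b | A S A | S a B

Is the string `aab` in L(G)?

no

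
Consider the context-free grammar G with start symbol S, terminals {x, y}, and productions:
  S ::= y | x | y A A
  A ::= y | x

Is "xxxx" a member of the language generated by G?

no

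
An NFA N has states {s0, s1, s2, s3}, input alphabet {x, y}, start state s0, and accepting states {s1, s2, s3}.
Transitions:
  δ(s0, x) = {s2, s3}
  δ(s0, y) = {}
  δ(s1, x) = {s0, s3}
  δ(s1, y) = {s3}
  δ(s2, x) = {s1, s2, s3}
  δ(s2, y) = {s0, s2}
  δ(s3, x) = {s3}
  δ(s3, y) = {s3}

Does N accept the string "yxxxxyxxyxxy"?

Start: {s0}
read y: {}
The reachable set is empty and stays empty for the remaining 11 symbols.
Reachable ∩ accepting = {} — empty.

rejected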